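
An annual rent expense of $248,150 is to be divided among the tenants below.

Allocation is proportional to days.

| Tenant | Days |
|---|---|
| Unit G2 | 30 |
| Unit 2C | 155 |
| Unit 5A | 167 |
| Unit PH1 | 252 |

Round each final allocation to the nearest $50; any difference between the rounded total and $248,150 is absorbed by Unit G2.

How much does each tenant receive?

Total days = 604.
Unrounded shares: Unit G2 30/604 × $248,150 = 12,325.33; Unit 2C 155/604 × $248,150 = 63,680.88; Unit 5A 167/604 × $248,150 = 68,611.01; Unit PH1 252/604 × $248,150 = 103,532.78.
Rounded to nearest $50: Unit G2 $12,350; Unit 2C $63,700; Unit 5A $68,600; Unit PH1 $103,550. Sum = $248,200.
Difference $248,150 − $248,200 = −$50 applied to Unit G2: Unit G2 becomes $12,300.

Unit G2: $12,300 | Unit 2C: $63,700 | Unit 5A: $68,600 | Unit PH1: $103,550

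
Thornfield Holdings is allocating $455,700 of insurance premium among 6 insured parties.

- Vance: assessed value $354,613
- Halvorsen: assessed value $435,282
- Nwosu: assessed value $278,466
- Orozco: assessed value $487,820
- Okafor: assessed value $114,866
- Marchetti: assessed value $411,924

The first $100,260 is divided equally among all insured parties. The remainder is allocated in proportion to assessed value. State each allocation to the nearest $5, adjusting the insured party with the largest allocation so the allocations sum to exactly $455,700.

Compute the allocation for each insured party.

Vance: $77,220 | Halvorsen: $90,985 | Nwosu: $64,230 | Orozco: $99,955 | Okafor: $36,310 | Marchetti: $87,000

First tranche $100,260 split equally: $16,710 each.
Remainder $355,440 by assessed value (total 2,082,971): Vance 60,511.47 → $60,510; Halvorsen 74,276.90 → $74,275; Nwosu 47,517.68 → $47,520; Orozco 83,242.03 → $83,240; Okafor 19,600.84 → $19,600; Marchetti 70,291.07 → $70,290.
Rounding difference +$5 on remainder applied to Orozco.
Totals: Vance $16,710 + $60,510 = $77,220; Halvorsen $16,710 + $74,275 = $90,985; Nwosu $16,710 + $47,520 = $64,230; Orozco $16,710 + $83,245 = $99,955; Okafor $16,710 + $19,600 = $36,310; Marchetti $16,710 + $70,290 = $87,000.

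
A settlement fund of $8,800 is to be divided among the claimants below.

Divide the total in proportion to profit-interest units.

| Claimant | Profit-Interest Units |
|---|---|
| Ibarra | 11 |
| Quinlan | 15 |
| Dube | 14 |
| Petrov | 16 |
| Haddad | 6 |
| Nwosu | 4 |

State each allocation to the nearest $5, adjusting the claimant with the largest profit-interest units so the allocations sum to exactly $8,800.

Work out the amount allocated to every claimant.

Ibarra: $1,465 · Quinlan: $2,000 · Dube: $1,865 · Petrov: $2,135 · Haddad: $800 · Nwosu: $535

Profit-interest units total: 11 + 15 + 14 + 16 + 6 + 4 = 66.
Unrounded shares: Ibarra 1,466.67; Quinlan 2,000.00; Dube 1,866.67; Petrov 2,133.33; Haddad 800.00; Nwosu 533.33.
After rounding ($5): Ibarra $1,465; Quinlan $2,000; Dube $1,865; Petrov $2,135; Haddad $800; Nwosu $535. Sum = $8,800.
Sum already equals the total — no adjustment.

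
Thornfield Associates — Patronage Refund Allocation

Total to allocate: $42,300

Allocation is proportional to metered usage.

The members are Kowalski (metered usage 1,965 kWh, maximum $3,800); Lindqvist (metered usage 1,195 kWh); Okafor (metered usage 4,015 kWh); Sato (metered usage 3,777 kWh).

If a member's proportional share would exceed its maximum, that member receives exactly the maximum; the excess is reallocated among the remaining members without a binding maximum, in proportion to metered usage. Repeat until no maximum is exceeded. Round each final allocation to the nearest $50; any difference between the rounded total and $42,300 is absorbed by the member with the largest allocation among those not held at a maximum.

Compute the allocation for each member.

Kowalski: $3,800; Lindqvist: $5,100; Okafor: $17,200; Sato: $16,200

Combined metered usage = 10,952.
Pro-rata shares before constraints: Kowalski 7,589.44; Lindqvist 4,615.46; Okafor 15,507.17; Sato 14,587.94.
Capped: Kowalski ($3,800); balance $38,500 reallocated over remaining metered usage 8,987.
Remaining shares: Lindqvist 5,119.34 → $5,100; Okafor 17,200.12 → $17,200; Sato 16,180.54 → $16,200.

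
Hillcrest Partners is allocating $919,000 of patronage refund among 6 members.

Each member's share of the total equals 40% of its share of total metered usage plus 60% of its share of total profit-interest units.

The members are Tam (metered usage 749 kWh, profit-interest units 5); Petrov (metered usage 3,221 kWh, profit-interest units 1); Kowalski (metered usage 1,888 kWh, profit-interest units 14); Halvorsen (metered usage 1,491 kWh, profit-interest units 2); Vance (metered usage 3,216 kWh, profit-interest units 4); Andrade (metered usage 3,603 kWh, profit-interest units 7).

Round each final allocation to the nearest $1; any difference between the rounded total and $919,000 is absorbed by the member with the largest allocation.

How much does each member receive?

Totals — metered usage 14,168, profit-interest units 33.
Composite weights (40% metered usage + 60% profit-interest units): Tam 0.1121; Petrov 0.1091; Kowalski 0.3078; Halvorsen 0.0785; Vance 0.1635; Andrade 0.2290.
Unrounded shares: Tam 102,978.85; Petrov 100,280.49; Kowalski 282,912.93; Halvorsen 72,103.36; Vance 150,278.04; Andrade 210,446.33.
After rounding ($1): Tam $102,979; Petrov $100,280; Kowalski $282,913; Halvorsen $72,103; Vance $150,278; Andrade $210,446. Sum = $918,999.
Difference $919,000 − $918,999 = +$1 applied to largest allocation (Kowalski): Kowalski becomes $282,914.

Tam: $102,979; Petrov: $100,280; Kowalski: $282,914; Halvorsen: $72,103; Vance: $150,278; Andrade: $210,446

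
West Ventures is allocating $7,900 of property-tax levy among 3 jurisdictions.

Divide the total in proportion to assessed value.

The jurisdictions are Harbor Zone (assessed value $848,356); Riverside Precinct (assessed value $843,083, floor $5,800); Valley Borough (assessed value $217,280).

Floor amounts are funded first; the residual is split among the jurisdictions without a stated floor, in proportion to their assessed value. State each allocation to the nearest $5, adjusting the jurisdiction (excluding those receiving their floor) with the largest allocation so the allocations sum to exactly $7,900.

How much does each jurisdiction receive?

Harbor Zone: $1,670; Riverside Precinct: $5,800; Valley Borough: $430

Guaranteed amounts: Riverside Precinct $5,800. Balance $2,100.
Balance split over remaining assessed value 1,065,636: Harbor Zone 1,671.82 → $1,670; Valley Borough 428.18 → $430.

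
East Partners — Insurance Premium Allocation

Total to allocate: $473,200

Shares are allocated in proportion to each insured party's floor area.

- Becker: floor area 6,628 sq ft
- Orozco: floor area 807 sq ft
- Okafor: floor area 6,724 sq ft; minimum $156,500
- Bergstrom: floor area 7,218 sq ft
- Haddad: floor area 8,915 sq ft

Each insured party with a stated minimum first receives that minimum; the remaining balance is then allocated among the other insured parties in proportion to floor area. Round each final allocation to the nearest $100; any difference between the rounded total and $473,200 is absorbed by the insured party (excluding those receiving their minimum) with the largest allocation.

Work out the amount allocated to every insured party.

Minimums first: Okafor $156,500. Remaining pool $316,700.
Remaining pool split over remaining floor area 23,568: Becker 89,065.16 → $89,100; Orozco 10,844.23 → $10,800; Bergstrom 96,993.41 → $97,000; Haddad 119,797.20 → $119,800.

Becker: $89,100 · Orozco: $10,800 · Okafor: $156,500 · Bergstrom: $97,000 · Haddad: $119,800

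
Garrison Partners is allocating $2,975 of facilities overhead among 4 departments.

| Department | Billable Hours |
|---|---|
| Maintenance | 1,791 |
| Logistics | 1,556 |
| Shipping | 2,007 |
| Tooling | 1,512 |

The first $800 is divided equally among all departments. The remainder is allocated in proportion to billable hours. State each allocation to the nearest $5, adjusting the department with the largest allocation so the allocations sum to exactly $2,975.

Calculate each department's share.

Maintenance: $765 | Logistics: $695 | Shipping: $835 | Tooling: $680

$800 shared equally gives $200 per department.
Remainder $2,175 by billable hours (total 6,866): Maintenance 567.35 → $565; Logistics 492.91 → $495; Shipping 635.77 → $635; Tooling 478.97 → $480.
Totals: Maintenance $200 + $565 = $765; Logistics $200 + $495 = $695; Shipping $200 + $635 = $835; Tooling $200 + $480 = $680.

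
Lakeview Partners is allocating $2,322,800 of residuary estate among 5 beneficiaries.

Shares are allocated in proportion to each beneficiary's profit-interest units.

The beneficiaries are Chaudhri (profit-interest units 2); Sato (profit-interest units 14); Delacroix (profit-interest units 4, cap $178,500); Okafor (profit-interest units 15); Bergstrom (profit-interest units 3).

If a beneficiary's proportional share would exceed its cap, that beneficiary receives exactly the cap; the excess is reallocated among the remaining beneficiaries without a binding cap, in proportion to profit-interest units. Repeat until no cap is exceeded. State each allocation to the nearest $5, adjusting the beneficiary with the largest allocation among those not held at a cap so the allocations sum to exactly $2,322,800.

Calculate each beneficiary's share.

Profit-interest units total: 38.
Unconstrained shares: Chaudhri 122,252.63; Sato 855,768.42; Delacroix 244,505.26; Okafor 916,894.74; Bergstrom 183,378.95.
Cap binds for Delacroix ($178,500); balance $2,144,300 reallocated over remaining profit-interest units 34.
Redistributed shares: Chaudhri 126,135.29 → $126,135; Sato 882,947.06 → $882,945; Okafor 946,014.71 → $946,015; Bergstrom 189,202.94 → $189,205.

Chaudhri: $126,135 · Sato: $882,945 · Delacroix: $178,500 · Okafor: $946,015 · Bergstrom: $189,205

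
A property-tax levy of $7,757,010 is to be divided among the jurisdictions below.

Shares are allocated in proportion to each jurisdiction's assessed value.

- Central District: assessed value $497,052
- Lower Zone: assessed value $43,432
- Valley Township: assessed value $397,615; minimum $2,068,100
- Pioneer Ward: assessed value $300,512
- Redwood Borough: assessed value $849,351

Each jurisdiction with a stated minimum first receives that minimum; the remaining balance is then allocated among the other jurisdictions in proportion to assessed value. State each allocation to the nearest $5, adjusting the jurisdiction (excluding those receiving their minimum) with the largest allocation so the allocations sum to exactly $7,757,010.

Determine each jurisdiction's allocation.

Central District: $1,672,840 | Lower Zone: $146,170 | Valley Township: $2,068,100 | Pioneer Ward: $1,011,380 | Redwood Borough: $2,858,520

Fund the minimums — Valley Township $2,068,100. Remaining pool $5,688,910.
Remaining pool split over remaining assessed value 1,690,347: Central District 1,672,842.38 → $1,672,840; Lower Zone 146,171.61 → $146,170; Pioneer Ward 1,011,381.52 → $1,011,380; Redwood Borough 2,858,514.49 → $2,858,515.
Rounding difference +$5 applied to Redwood Borough → $2,858,520.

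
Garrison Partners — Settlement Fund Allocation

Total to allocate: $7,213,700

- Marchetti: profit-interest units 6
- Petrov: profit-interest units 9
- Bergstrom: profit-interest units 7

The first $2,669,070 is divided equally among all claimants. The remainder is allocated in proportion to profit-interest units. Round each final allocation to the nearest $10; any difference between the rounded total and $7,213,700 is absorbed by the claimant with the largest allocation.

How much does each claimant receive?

Marchetti: $2,129,130 | Petrov: $2,748,860 | Bergstrom: $2,335,710

$2,669,070 shared equally gives $889,690 per claimant.
Remainder $4,544,630 by profit-interest units (total 22): Marchetti 1,239,444.55 → $1,239,440; Petrov 1,859,166.82 → $1,859,170; Bergstrom 1,446,018.64 → $1,446,020.
Totals: Marchetti $889,690 + $1,239,440 = $2,129,130; Petrov $889,690 + $1,859,170 = $2,748,860; Bergstrom $889,690 + $1,446,020 = $2,335,710.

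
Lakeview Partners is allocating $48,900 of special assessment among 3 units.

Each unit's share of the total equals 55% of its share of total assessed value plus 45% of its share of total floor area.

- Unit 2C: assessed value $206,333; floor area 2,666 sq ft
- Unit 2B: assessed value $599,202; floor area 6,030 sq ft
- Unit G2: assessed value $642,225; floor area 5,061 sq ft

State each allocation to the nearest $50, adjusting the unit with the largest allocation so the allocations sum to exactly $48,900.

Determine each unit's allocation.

Unit 2C: $8,100; Unit 2B: $20,750; Unit G2: $20,050

Totals — assessed value 1,447,760, floor area 13,757.
Blended shares (55% assessed value + 45% floor area): Unit 2C 0.1656; Unit 2B 0.4249; Unit G2 0.4095.
Raw shares: Unit 2C 8,097.44; Unit 2B 20,776.64; Unit G2 20,025.92.
Rounded to nearest $50: Unit 2C $8,100; Unit 2B $20,800; Unit G2 $20,050. Sum = $48,950.
Difference $48,900 − $48,950 = −$50 applied to largest allocation (Unit 2B): Unit 2B becomes $20,750.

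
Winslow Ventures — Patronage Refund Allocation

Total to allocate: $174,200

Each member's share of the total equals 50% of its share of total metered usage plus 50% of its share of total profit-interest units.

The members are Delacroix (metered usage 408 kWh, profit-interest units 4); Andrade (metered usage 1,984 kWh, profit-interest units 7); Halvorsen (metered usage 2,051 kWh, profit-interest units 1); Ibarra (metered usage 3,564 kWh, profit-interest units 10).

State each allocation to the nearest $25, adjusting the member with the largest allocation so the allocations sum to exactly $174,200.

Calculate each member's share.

Metered usage total 8,007; profit-interest units total 22.
Combined weights (50% metered usage + 50% profit-interest units): Delacroix 0.1164; Andrade 0.2830; Halvorsen 0.1508; Ibarra 0.4498.
Proportional shares: Delacroix 20,274.58; Andrade 49,295.55; Halvorsen 26,269.83; Ibarra 78,360.04.
Rounded to nearest $25: Delacroix $20,275; Andrade $49,300; Halvorsen $26,275; Ibarra $78,350. Sum = $174,200.
No rounding difference to absorb.

Delacroix: $20,275 | Andrade: $49,300 | Halvorsen: $26,275 | Ibarra: $78,350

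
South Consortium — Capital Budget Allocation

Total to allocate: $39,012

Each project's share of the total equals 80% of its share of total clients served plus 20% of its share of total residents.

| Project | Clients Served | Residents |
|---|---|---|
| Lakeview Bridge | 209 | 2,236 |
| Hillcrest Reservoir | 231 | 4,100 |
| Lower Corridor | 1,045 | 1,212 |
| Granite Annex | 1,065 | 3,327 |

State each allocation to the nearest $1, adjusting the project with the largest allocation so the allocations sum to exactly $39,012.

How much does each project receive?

Totals — clients served 2,550, residents 10,875.
Combined weights (80% clients served + 20% residents): Lakeview Bridge 0.1067; Hillcrest Reservoir 0.1479; Lower Corridor 0.3501; Granite Annex 0.3953.
Proportional shares: Lakeview Bridge 4,162.21; Hillcrest Reservoir 5,768.82; Lower Corridor 13,659.38; Granite Annex 15,421.59.
At nearest $1: Lakeview Bridge $4,162; Hillcrest Reservoir $5,769; Lower Corridor $13,659; Granite Annex $15,422. Sum = $39,012.
Sum already equals the total — no adjustment.

Lakeview Bridge: $4,162 · Hillcrest Reservoir: $5,769 · Lower Corridor: $13,659 · Granite Annex: $15,422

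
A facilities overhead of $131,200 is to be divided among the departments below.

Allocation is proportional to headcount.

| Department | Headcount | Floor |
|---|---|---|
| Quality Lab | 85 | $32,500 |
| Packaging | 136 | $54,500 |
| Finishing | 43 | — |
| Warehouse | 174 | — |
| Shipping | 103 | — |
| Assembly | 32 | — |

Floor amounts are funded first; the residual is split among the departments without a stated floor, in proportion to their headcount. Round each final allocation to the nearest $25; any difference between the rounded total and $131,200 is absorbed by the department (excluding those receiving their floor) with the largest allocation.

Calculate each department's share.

Guaranteed amounts: Quality Lab $32,500; Packaging $54,500. Remaining pool $44,200.
Remaining pool split over remaining headcount 352: Finishing 5,399.43 → $5,400; Warehouse 21,848.86 → $21,850; Shipping 12,933.52 → $12,925; Assembly 4,018.18 → $4,025.

Quality Lab: $32,500 | Packaging: $54,500 | Finishing: $5,400 | Warehouse: $21,850 | Shipping: $12,925 | Assembly: $4,025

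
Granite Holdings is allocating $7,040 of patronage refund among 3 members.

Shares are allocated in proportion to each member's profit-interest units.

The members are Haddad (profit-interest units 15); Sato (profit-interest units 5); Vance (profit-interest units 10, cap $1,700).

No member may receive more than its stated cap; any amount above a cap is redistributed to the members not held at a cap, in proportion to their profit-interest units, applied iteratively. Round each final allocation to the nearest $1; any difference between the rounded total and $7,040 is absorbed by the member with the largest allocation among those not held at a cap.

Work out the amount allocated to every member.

Profit-interest units total: 30.
Pro-rata shares before constraints: Haddad 3,520.00; Sato 1,173.33; Vance 2,346.67.
Capped: Vance ($1,700); balance $5,340 reallocated over remaining profit-interest units 20.
Redistributed shares: Haddad 4,005.00 → $4,005; Sato 1,335.00 → $1,335.

Haddad: $4,005 | Sato: $1,335 | Vance: $1,700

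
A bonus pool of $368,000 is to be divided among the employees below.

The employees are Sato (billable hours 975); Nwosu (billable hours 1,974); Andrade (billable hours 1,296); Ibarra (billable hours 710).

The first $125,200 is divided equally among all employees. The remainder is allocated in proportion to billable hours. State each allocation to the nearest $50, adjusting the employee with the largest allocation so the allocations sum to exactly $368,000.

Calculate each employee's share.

$125,200 shared equally gives $31,300 per employee.
Remainder $242,800 by billable hours (total 4,955): Sato 47,775.98 → $47,800; Nwosu 96,727.99 → $96,750; Andrade 63,505.31 → $63,500; Ibarra 34,790.72 → $34,800.
Rounding difference −$50 on remainder applied to Nwosu.
Totals: Sato $31,300 + $47,800 = $79,100; Nwosu $31,300 + $96,700 = $128,000; Andrade $31,300 + $63,500 = $94,800; Ibarra $31,300 + $34,800 = $66,100.

Sato: $79,100 | Nwosu: $128,000 | Andrade: $94,800 | Ibarra: $66,100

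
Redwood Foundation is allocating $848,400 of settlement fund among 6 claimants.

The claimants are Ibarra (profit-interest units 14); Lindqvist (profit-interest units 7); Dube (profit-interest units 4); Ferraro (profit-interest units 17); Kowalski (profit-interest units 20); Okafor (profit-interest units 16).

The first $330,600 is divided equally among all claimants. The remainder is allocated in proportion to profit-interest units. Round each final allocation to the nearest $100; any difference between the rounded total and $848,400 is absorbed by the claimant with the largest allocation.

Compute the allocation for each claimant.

Ibarra: $148,000; Lindqvist: $101,600; Dube: $81,700; Ferraro: $168,000; Kowalski: $187,800; Okafor: $161,300

Equal tier: $330,600 ÷ 6 = $55,100 apiece.
Remainder $517,800 by profit-interest units (total 78): Ibarra 92,938.46 → $92,900; Lindqvist 46,469.23 → $46,500; Dube 26,553.85 → $26,600; Ferraro 112,853.85 → $112,900; Kowalski 132,769.23 → $132,800; Okafor 106,215.38 → $106,200.
Rounding difference −$100 on remainder applied to Kowalski.
Totals: Ibarra $55,100 + $92,900 = $148,000; Lindqvist $55,100 + $46,500 = $101,600; Dube $55,100 + $26,600 = $81,700; Ferraro $55,100 + $112,900 = $168,000; Kowalski $55,100 + $132,700 = $187,800; Okafor $55,100 + $106,200 = $161,300.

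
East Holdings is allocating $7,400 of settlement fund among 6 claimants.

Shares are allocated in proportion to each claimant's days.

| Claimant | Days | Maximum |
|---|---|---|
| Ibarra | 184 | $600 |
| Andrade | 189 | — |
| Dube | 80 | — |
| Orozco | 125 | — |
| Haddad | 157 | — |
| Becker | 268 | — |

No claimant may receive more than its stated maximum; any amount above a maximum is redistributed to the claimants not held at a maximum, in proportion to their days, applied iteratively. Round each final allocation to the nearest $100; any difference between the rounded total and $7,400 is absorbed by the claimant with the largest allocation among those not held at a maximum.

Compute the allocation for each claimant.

Sum of days: 1,003.
Unconstrained shares: Ibarra 1,357.53; Andrade 1,394.42; Dube 590.23; Orozco 922.23; Haddad 1,158.33; Becker 1,977.27.
Held at cap: Ibarra ($600); residual $6,800 reallocated over remaining days 819.
Shares after redistribution: Andrade 1,569.23 → $1,600; Dube 664.22 → $700; Orozco 1,037.85 → $1,000; Haddad 1,303.54 → $1,300; Becker 2,225.15 → $2,200.

Ibarra: $600 · Andrade: $1,600 · Dube: $700 · Orozco: $1,000 · Haddad: $1,300 · Becker: $2,200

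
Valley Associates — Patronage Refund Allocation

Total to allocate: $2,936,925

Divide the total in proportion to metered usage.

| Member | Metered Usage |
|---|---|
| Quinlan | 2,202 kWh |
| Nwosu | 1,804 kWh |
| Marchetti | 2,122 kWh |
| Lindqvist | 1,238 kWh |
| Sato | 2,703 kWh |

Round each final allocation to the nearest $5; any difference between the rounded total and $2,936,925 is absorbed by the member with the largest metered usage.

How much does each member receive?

Combined metered usage = 2,202 + 1,804 + 2,122 + 1,238 + 2,703 = 10,069.
Raw shares: Quinlan 642,279.16; Nwosu 526,190.56; Marchetti 618,944.77; Lindqvist 361,099.73; Sato 788,410.79.
After rounding ($5): Quinlan $642,280; Nwosu $526,190; Marchetti $618,945; Lindqvist $361,100; Sato $788,410. Sum = $2,936,925.
Sum already equals the total — no adjustment.

Quinlan: $642,280 | Nwosu: $526,190 | Marchetti: $618,945 | Lindqvist: $361,100 | Sato: $788,410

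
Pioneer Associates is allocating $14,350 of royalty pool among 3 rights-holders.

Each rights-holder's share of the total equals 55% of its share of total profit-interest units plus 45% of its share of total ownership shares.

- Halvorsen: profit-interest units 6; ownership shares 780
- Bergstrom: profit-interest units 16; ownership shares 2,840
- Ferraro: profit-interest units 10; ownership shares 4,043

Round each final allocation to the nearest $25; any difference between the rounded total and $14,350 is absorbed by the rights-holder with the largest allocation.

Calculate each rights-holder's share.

Halvorsen: $2,125 | Bergstrom: $6,350 | Ferraro: $5,875

Totals — profit-interest units 32, ownership shares 7,663.
Composite weights (55% profit-interest units + 45% ownership shares): Halvorsen 0.1489; Bergstrom 0.4418; Ferraro 0.4093.
Unrounded shares: Halvorsen 2,137.14; Bergstrom 6,339.48; Ferraro 5,873.38.
Rounded to nearest $25: Halvorsen $2,125; Bergstrom $6,350; Ferraro $5,875. Sum = $14,350.
Rounded total matches; no reconciliation needed.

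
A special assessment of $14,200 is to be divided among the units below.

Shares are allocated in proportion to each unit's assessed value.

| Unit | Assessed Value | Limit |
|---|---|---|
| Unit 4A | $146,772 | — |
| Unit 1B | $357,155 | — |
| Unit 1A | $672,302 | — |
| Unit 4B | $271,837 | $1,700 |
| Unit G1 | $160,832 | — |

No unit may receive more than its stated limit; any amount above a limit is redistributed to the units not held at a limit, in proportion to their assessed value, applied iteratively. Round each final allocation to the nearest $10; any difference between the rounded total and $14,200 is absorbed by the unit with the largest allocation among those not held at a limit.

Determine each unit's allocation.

Unit 4A: $1,370 | Unit 1B: $3,340 | Unit 1A: $6,290 | Unit 4B: $1,700 | Unit G1: $1,500

Assessed value total: 1,608,898.
Proportional shares (ignoring caps): Unit 4A 1,295.40; Unit 1B 3,152.22; Unit 1A 5,933.68; Unit 4B 2,399.21; Unit G1 1,419.49.
Cap binds for Unit 4B ($1,700); residual $12,500 reallocated over remaining assessed value 1,337,061.
Shares after redistribution: Unit 4A 1,372.15 → $1,370; Unit 1B 3,338.99 → $3,340; Unit 1A 6,285.26 → $6,290; Unit G1 1,503.60 → $1,500.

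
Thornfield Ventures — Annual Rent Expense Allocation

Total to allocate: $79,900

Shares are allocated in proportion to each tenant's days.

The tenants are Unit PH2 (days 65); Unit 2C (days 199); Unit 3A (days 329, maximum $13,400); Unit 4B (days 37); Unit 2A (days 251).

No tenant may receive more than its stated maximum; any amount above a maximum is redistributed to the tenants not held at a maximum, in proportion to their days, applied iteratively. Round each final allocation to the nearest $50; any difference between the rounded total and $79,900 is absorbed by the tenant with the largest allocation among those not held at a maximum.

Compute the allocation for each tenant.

Unit PH2: $7,850 · Unit 2C: $23,950 · Unit 3A: $13,400 · Unit 4B: $4,450 · Unit 2A: $30,250

Sum of days: 881.
Unconstrained shares: Unit PH2 5,895.01; Unit 2C 18,047.79; Unit 3A 29,837.80; Unit 4B 3,355.62; Unit 2A 22,763.79.
Held at cap: Unit 3A ($13,400); remaining pool $66,500 reallocated over remaining days 552.
Redistributed shares: Unit PH2 7,830.62 → $7,850; Unit 2C 23,973.73 → $23,950; Unit 4B 4,457.43 → $4,450; Unit 2A 30,238.22 → $30,250.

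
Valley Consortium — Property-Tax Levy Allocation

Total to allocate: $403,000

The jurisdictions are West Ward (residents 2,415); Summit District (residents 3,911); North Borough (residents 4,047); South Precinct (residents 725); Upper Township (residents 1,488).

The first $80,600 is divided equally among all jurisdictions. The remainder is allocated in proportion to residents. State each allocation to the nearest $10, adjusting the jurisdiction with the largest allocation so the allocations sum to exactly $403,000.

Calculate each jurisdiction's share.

West Ward: $77,980 | Summit District: $116,300 | North Borough: $119,790 | South Precinct: $34,690 | Upper Township: $54,240

Equal tier: $80,600 ÷ 5 = $16,120 apiece.
Remainder $322,400 by residents (total 12,586): West Ward 61,862.07 → $61,860; Summit District 100,183.25 → $100,180; North Borough 103,667.00 → $103,670; South Precinct 18,571.43 → $18,570; Upper Township 38,116.26 → $38,120.
Totals: West Ward $16,120 + $61,860 = $77,980; Summit District $16,120 + $100,180 = $116,300; North Borough $16,120 + $103,670 = $119,790; South Precinct $16,120 + $18,570 = $34,690; Upper Township $16,120 + $38,120 = $54,240.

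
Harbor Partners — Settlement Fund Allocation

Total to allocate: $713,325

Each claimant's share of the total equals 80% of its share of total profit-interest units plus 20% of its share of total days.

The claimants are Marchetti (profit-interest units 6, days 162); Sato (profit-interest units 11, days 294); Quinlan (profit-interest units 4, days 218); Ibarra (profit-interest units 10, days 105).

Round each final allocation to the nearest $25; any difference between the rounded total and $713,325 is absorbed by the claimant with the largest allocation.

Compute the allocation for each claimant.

Marchetti: $140,125; Sato: $256,325; Quinlan: $113,550; Ibarra: $203,325

Profit-interest units total 31; days total 779.
Combined weights (80% profit-interest units + 20% days): Marchetti 0.1964; Sato 0.3594; Quinlan 0.1592; Ibarra 0.2850.
Unrounded shares: Marchetti 140,118.78; Sato 256,335.02; Quinlan 113,557.77; Ibarra 203,313.43.
Rounded to nearest $25: Marchetti $140,125; Sato $256,325; Quinlan $113,550; Ibarra $203,325. Sum = $713,325.
Rounded total matches; no reconciliation needed.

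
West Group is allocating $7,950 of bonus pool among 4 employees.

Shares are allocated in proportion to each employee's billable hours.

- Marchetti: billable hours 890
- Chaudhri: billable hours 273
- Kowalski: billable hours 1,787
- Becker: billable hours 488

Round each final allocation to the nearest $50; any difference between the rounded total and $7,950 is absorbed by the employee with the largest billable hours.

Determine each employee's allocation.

Combined billable hours = 3,438.
Unrounded shares: Marchetti 890/3,438 × $7,950 = 2,058.03; Chaudhri 273/3,438 × $7,950 = 631.28; Kowalski 1,787/3,438 × $7,950 = 4,132.24; Becker 488/3,438 × $7,950 = 1,128.45.
At nearest $50: Marchetti $2,050; Chaudhri $650; Kowalski $4,150; Becker $1,150. Sum = $8,000.
Difference $7,950 − $8,000 = −$50 applied to largest billable hours (Kowalski): Kowalski becomes $4,100.

Marchetti: $2,050 · Chaudhri: $650 · Kowalski: $4,100 · Becker: $1,150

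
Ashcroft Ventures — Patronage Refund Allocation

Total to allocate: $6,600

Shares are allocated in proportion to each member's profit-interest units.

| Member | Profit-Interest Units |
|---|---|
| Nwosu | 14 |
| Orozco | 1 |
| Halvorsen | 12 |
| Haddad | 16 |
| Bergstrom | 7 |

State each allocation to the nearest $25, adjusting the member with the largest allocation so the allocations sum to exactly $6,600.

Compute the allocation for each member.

Nwosu: $1,850; Orozco: $125; Halvorsen: $1,575; Haddad: $2,125; Bergstrom: $925

Sum of profit-interest units: 50.
Raw shares: Nwosu 14/50 × $6,600 = 1,848.00; Orozco 1/50 × $6,600 = 132.00; Halvorsen 12/50 × $6,600 = 1,584.00; Haddad 16/50 × $6,600 = 2,112.00; Bergstrom 7/50 × $6,600 = 924.00.
After rounding ($25): Nwosu $1,850; Orozco $125; Halvorsen $1,575; Haddad $2,100; Bergstrom $925. Sum = $6,575.
Difference $6,600 − $6,575 = +$25 applied to largest allocation (Haddad): Haddad becomes $2,125.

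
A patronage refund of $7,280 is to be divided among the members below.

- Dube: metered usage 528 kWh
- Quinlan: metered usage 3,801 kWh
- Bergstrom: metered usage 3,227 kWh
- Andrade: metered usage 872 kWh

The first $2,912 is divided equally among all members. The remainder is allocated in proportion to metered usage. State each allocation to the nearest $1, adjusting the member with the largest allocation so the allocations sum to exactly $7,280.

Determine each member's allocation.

Equal tier: $2,912 ÷ 4 = $728 apiece.
Remainder $4,368 by metered usage (total 8,428): Dube 273.65 → $274; Quinlan 1,969.95 → $1,970; Bergstrom 1,672.47 → $1,672; Andrade 451.93 → $452.
Totals: Dube $728 + $274 = $1,002; Quinlan $728 + $1,970 = $2,698; Bergstrom $728 + $1,672 = $2,400; Andrade $728 + $452 = $1,180.

Dube: $1,002 · Quinlan: $2,698 · Bergstrom: $2,400 · Andrade: $1,180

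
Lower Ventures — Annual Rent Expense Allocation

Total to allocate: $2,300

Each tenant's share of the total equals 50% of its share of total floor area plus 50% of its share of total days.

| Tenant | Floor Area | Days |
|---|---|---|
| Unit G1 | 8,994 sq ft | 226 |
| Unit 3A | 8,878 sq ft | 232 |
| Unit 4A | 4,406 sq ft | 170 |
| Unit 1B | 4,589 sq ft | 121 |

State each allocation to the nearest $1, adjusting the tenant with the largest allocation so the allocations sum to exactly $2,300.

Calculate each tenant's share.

Floor area total 26,867; days total 749.
Combined weights (50% floor area + 50% days): Unit G1 0.3182; Unit 3A 0.3201; Unit 4A 0.1955; Unit 1B 0.1662.
Proportional shares: Unit G1 731.97; Unit 3A 736.22; Unit 4A 449.61; Unit 1B 382.21.
After rounding ($1): Unit G1 $732; Unit 3A $736; Unit 4A $450; Unit 1B $382. Sum = $2,300.
Rounded total matches; no reconciliation needed.

Unit G1: $732 · Unit 3A: $736 · Unit 4A: $450 · Unit 1B: $382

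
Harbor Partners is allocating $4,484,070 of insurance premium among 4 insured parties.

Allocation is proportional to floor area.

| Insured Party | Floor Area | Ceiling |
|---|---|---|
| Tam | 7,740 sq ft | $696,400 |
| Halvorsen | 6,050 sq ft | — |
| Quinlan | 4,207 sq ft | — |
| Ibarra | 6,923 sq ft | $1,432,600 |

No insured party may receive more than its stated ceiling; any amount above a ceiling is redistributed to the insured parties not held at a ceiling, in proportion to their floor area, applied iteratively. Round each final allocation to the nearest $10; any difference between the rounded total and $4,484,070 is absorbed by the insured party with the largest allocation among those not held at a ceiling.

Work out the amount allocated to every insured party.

Tam: $696,400 · Halvorsen: $1,389,120 · Quinlan: $965,950 · Ibarra: $1,432,600

Combined floor area = 24,920.
Pro-rata shares before constraints: Tam 1,392,724.79; Halvorsen 1,088,628.55; Quinlan 757,001.71; Ibarra 1,245,714.95.
Cap binds for Tam ($696,400); remaining pool $3,787,670 reallocated over remaining floor area 17,180.
Cap binds for Ibarra ($1,432,600); remaining pool $2,355,070 reallocated over remaining floor area 10,257.
Redistributed shares: Halvorsen 1,389,117.04 → $1,389,120; Quinlan 965,952.96 → $965,950.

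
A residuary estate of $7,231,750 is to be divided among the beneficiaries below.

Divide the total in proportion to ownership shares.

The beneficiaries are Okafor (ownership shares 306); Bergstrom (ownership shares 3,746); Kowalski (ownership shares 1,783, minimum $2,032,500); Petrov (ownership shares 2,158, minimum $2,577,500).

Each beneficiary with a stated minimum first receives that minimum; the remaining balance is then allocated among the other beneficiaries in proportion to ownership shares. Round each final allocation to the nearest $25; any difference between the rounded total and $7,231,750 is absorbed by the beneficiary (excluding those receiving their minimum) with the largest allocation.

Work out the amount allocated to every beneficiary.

Guaranteed amounts: Kowalski $2,032,500; Petrov $2,577,500. Residual $2,621,750.
Residual split over remaining ownership shares 4,052: Okafor 197,990.00 → $198,000; Bergstrom 2,423,760.00 → $2,423,750.

Okafor: $198,000 · Bergstrom: $2,423,750 · Kowalski: $2,032,500 · Petrov: $2,577,500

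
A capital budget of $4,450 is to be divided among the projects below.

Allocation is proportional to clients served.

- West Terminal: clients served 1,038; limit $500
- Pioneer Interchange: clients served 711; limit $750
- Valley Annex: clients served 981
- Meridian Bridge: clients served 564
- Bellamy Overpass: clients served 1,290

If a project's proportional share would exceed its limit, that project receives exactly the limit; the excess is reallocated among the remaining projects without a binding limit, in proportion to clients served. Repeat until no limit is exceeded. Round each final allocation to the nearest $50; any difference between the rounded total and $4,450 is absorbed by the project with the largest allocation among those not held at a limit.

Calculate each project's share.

West Terminal: $500; Pioneer Interchange: $750; Valley Annex: $1,100; Meridian Bridge: $650; Bellamy Overpass: $1,450

Total clients served = 4,584.
Unconstrained shares: West Terminal 1,007.66; Pioneer Interchange 690.22; Valley Annex 952.32; Meridian Bridge 547.51; Bellamy Overpass 1,252.29.
Cap binds for West Terminal ($500); residual $3,950 reallocated over remaining clients served 3,546.
Cap binds for Pioneer Interchange ($750); residual $3,200 reallocated over remaining clients served 2,835.
Redistributed shares: Valley Annex 1,107.30 → $1,100; Meridian Bridge 636.61 → $650; Bellamy Overpass 1,456.08 → $1,450.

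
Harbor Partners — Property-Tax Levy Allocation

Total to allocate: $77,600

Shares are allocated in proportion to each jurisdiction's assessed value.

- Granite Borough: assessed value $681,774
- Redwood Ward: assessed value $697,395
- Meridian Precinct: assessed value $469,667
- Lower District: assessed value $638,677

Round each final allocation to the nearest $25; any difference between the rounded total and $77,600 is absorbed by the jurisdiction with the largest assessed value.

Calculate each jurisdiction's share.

Granite Borough: $21,275; Redwood Ward: $21,750; Meridian Precinct: $14,650; Lower District: $19,925

Assessed value total: 681,774 + 697,395 + 469,667 + 638,677 = 2,487,513.
Unrounded shares: Granite Borough 21,268.50; Redwood Ward 21,755.81; Meridian Precinct 14,651.65; Lower District 19,924.05.
At nearest $25: Granite Borough $21,275; Redwood Ward $21,750; Meridian Precinct $14,650; Lower District $19,925. Sum = $77,600.
Sum already equals the total — no adjustment.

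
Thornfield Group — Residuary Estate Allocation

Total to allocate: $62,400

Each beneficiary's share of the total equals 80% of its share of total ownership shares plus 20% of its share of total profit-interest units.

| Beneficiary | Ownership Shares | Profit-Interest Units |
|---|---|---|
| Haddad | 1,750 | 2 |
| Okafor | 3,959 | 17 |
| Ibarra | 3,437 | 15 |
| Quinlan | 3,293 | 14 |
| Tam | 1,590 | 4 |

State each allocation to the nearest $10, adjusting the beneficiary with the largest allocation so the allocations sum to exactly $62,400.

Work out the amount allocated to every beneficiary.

Haddad: $6,710; Okafor: $18,160; Ibarra: $15,830; Quinlan: $15,080; Tam: $6,620

Totals — ownership shares 14,029, profit-interest units 52.
Blended shares (80% ownership shares + 20% profit-interest units): Haddad 0.1075; Okafor 0.2911; Ibarra 0.2537; Quinlan 0.2416; Tam 0.1061.
Unrounded shares: Haddad 6,707.10; Okafor 18,167.48; Ibarra 15,830.03; Quinlan 15,077.62; Tam 6,617.77.
Rounded to nearest $10: Haddad $6,710; Okafor $18,170; Ibarra $15,830; Quinlan $15,080; Tam $6,620. Sum = $62,410.
Difference $62,400 − $62,410 = −$10 applied to largest allocation (Okafor): Okafor becomes $18,160.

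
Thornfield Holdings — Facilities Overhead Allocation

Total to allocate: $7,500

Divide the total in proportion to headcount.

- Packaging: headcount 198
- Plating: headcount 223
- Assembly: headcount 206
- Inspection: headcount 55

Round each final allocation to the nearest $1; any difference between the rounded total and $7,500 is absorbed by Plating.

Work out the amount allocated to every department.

Total headcount = 682.
Raw shares: Packaging 198/682 × $7,500 = 2,177.42; Plating 223/682 × $7,500 = 2,452.35; Assembly 206/682 × $7,500 = 2,265.40; Inspection 55/682 × $7,500 = 604.84.
After rounding ($1): Packaging $2,177; Plating $2,452; Assembly $2,265; Inspection $605. Sum = $7,499.
Difference $7,500 − $7,499 = +$1 applied to Plating: Plating becomes $2,453.

Packaging: $2,177 · Plating: $2,453 · Assembly: $2,265 · Inspection: $605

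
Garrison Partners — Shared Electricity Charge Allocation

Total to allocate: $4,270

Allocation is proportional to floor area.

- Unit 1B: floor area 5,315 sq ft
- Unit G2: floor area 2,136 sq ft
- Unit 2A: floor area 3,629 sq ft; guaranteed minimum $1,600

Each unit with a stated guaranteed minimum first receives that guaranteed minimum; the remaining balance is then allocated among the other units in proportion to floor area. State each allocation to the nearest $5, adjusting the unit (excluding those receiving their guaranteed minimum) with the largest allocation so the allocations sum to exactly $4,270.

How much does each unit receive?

Unit 1B: $1,905; Unit G2: $765; Unit 2A: $1,600

Minimums first: Unit 2A $1,600. Balance $2,670.
Balance split over remaining floor area 7,451: Unit 1B 1,904.58 → $1,905; Unit G2 765.42 → $765.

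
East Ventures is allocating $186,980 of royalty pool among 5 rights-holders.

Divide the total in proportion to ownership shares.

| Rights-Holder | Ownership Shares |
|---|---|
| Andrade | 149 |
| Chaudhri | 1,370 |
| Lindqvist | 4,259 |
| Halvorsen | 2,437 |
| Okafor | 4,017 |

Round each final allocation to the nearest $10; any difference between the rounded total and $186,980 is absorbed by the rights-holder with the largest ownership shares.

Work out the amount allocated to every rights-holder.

Combined ownership shares = 12,232.
Pro-rata amounts: Andrade 149/12,232 × $186,980 = 2,277.63; Chaudhri 1,370/12,232 × $186,980 = 20,942.00; Lindqvist 4,259/12,232 × $186,980 = 65,103.65; Halvorsen 2,437/12,232 × $186,980 = 37,252.31; Okafor 4,017/12,232 × $186,980 = 61,404.40.
At nearest $10: Andrade $2,280; Chaudhri $20,940; Lindqvist $65,100; Halvorsen $37,250; Okafor $61,400. Sum = $186,970.
Difference $186,980 − $186,970 = +$10 applied to largest ownership shares (Lindqvist): Lindqvist becomes $65,110.

Andrade: $2,280 · Chaudhri: $20,940 · Lindqvist: $65,110 · Halvorsen: $37,250 · Okafor: $61,400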